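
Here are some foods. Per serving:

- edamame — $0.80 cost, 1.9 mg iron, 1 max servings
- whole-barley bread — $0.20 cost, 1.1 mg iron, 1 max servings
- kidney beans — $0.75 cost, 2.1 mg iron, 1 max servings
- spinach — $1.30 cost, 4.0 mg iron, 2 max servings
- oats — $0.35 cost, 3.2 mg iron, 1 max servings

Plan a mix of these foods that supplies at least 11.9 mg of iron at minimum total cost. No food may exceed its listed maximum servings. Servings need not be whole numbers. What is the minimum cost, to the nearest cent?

$3.02

Cost per mg of iron: oats $0.1094, whole-barley bread $0.1818, spinach $0.3250, kidney beans $0.3571, edamame $0.4211.
Take 1 serving of oats: +3.2 mg iron for $0.35 (total $0.35, still need 8.7 mg).
Take 1 serving of whole-barley bread: +1.1 mg iron for $0.20 (total $0.55, still need 7.6 mg).
Take 1.9 servings of spinach: +7.6 mg iron for $2.47 (total $3.02, still need 0.0 mg).
Greedy by cheapest-per-mg is optimal for a single linear constraint, so the minimum cost is $3.02.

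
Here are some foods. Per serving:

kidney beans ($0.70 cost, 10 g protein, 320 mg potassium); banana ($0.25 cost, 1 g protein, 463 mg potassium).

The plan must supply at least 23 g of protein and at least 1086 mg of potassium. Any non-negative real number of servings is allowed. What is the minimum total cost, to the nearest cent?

$1.76

At the optimum either one food covers both requirements or two foods hit both targets exactly; no other combination can be cheaper.
kidney beans only: max(23/10, 1086/320) = 3.394 servings → $2.38.
banana only: max(23/1, 1086/463) = 23 servings → $5.75.
kidney beans + banana with both tight: 2.219 servings and 0.8121 servings → $1.76.
So the least-cost plan costs $1.76.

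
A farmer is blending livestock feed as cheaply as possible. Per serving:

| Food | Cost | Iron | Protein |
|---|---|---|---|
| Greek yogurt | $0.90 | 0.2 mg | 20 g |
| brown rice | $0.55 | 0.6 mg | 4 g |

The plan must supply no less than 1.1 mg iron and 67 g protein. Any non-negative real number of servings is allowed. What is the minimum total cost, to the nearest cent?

Compare the cost at each extreme point of the feasible region.
Greek yogurt only: max(1.1/0.2, 67/20) = 5.5 servings → $4.95.
brown rice only: max(1.1/0.6, 67/4) = 16.75 servings → $9.21.
Greek yogurt + brown rice with both tight: 3.196 servings and 0.7679 servings → $3.30.
Cheapest feasible corner: $3.30.

$3.30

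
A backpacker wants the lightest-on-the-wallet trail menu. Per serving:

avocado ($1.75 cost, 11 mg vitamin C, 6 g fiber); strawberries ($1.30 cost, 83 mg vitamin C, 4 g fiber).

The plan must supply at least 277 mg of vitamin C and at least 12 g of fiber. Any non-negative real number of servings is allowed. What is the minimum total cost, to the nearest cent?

For a min-cost LP with two ≥-constraints, a basic feasible solution has at most two positive variables.
avocado only: max(277/11, 12/6) = 25.18 servings → $44.07.
strawberries only: max(277/83, 12/4) = 3.337 servings → $4.34.
avocado + strawberries with both targets exact would need a negative amount; discard.
The minimum over all feasible corners is $4.34.

$4.34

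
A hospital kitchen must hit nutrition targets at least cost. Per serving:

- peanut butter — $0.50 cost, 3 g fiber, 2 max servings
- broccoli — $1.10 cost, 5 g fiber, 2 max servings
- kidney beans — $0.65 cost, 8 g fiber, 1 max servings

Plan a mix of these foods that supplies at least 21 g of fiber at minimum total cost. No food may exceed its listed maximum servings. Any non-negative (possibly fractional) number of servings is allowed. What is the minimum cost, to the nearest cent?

Cost per g of fiber: kidney beans $0.0813, peanut butter $0.1667, broccoli $0.2200.
Take 1 serving of kidney beans: +8.0 g fiber for $0.65 (total $0.65, still need 13.0 g).
Take 2 servings of peanut butter: +6.0 g fiber for $1.00 (total $1.65, still need 7.0 g).
Take 1.4 servings of broccoli: +7.0 g fiber for $1.54 (total $3.19, still need 0.0 g).
Filling from the cheapest source first is optimal under one linear minimum: $3.19.

$3.19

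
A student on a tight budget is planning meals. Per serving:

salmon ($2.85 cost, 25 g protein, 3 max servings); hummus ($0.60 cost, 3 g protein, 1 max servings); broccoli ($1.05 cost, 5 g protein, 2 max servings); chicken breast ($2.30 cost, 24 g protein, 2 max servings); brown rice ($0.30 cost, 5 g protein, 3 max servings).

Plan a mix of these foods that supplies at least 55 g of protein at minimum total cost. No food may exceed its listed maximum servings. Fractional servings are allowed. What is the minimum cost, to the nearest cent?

$4.73

Cost per g of protein: brown rice $0.0600, chicken breast $0.0958, salmon $0.1140, hummus $0.2000, broccoli $0.2100.
Take 3 servings of brown rice: +15.0 g protein for $0.90 (total $0.90, still need 40.0 g).
Take 1.667 servings of chicken breast: +40.0 g protein for $3.83 (total $4.73, still need 0.0 g).
Filling from the cheapest source first is optimal under one linear minimum: $4.73.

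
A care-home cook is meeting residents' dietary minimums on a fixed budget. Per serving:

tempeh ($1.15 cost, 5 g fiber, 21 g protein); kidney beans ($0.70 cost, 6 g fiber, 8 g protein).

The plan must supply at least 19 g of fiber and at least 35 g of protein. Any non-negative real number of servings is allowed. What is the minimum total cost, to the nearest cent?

An LP optimum is at a vertex; with two nutrient constraints at most two foods are used. Check each candidate.
tempeh only: max(19/5, 35/21) = 3.8 servings → $4.37.
kidney beans only: max(19/6, 35/8) = 4.375 servings → $3.06.
tempeh + kidney beans with both tight: 0.6744 servings and 2.605 servings → $2.60.
So the least-cost plan costs $2.60.

$2.60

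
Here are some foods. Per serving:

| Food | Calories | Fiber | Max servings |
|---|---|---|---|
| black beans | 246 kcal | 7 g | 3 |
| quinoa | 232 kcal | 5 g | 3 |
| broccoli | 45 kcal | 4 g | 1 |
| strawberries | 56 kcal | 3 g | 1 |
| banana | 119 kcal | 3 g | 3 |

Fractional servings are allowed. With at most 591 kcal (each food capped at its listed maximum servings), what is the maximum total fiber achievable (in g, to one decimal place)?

Fiber per kcal: broccoli 0.08889, strawberries 0.05357, black beans 0.02846, banana 0.02521, quinoa 0.02155.
Take 1 serving of broccoli: uses 45 kcal, +4.0 g fiber (running total 4.0 g).
Take 1 serving of strawberries: uses 56 kcal, +3.0 g fiber (running total 7.0 g).
Take 1.992 servings of black beans: uses 490 kcal, +13.9 g fiber (running total 20.9 g).
Greedy by best ratio exhausts the calories allowance optimally: 20.9 g.

20.9 g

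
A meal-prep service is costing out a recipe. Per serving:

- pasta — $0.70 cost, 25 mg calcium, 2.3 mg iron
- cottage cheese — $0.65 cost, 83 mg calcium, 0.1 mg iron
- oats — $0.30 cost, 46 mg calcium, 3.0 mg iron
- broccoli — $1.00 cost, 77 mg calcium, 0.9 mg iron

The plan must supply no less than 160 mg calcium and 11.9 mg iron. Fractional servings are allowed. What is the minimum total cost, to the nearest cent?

pasta only: max(160/25, 11.9/2.3) = 6.4 servings → $4.48.
cottage cheese only: max(160/83, 11.9/0.1) = 119 servings → $77.35.
oats only: max(160/46, 11.9/3.0) = 3.967 servings → $1.19.
broccoli only: max(160/77, 11.9/0.9) = 13.22 servings → $13.22.
pasta + cottage cheese with both tight: 5.158 servings and 0.3742 servings → $3.85.
pasta + oats with both tight: 2.188 servings and 2.289 servings → $2.22.
pasta + broccoli with both tight: 4.995 servings and 0.456 servings → $3.95.
cottage cheese + oats: the both-tight solution has a negative serving — not a feasible corner.
cottage cheese + broccoli: the both-tight solution has a negative serving — not a feasible corner.
oats + broccoli: intersection lies outside the first quadrant.
The minimum over all feasible corners is $1.19.

$1.19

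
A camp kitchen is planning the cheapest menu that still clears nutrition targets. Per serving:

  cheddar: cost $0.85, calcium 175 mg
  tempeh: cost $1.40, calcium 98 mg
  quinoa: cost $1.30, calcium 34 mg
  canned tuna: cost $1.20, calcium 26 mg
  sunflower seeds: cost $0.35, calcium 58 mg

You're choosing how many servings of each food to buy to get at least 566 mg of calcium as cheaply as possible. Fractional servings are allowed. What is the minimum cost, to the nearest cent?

Cost per mg of calcium: cheddar $0.0049, sunflower seeds $0.0060, tempeh $0.0143, quinoa $0.0382, canned tuna $0.0462.
With no serving limits, use only cheddar: 566 mg / 175 mg = 3.234 servings × $0.85 = $2.75.

$2.75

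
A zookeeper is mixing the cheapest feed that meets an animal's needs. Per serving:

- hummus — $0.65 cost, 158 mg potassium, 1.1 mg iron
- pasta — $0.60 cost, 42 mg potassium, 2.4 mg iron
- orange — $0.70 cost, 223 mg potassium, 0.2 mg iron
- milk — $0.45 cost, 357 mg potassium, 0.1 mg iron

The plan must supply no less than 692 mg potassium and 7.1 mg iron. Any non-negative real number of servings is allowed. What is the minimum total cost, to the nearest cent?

hummus only: max(692/158, 7.1/1.1) = 6.455 servings → $4.20.
pasta only: max(692/42, 7.1/2.4) = 16.48 servings → $9.89.
orange only: max(692/223, 7.1/0.2) = 35.5 servings → $24.85.
milk only: max(692/357, 7.1/0.1) = 71 servings → $31.95.
hummus + pasta with both tight: 4.092 servings and 1.083 servings → $3.31.
hummus + orange: the both-tight solution has a negative serving — not a feasible corner.
hummus + milk: the both-tight solution has a negative serving — not a feasible corner.
pasta + orange with both tight: 2.743 servings and 2.587 servings → $3.46.
pasta + milk with both tight: 2.892 servings and 1.598 servings → $2.45.
orange + milk: intersection lies outside the first quadrant.
Cheapest feasible corner: $2.45.

$2.45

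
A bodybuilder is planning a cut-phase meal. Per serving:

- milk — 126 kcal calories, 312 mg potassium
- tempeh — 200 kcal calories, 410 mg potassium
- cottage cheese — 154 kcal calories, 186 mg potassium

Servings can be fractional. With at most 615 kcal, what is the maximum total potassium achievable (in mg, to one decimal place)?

Potassium per kcal: milk 2.476, tempeh 2.05, cottage cheese 1.208.
With no serving limits, spend the whole calories allowance on milk: 615 kcal / 126 kcal × 312 mg = 1522.9 mg.

1522.9 mg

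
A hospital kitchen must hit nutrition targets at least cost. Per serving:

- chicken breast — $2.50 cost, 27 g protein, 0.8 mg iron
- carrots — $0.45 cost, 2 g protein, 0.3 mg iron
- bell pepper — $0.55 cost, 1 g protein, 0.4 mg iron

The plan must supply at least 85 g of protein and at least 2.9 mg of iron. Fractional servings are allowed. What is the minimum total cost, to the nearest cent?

chicken breast only: max(85/27, 2.9/0.8) = 3.625 servings → $9.06.
carrots only: max(85/2, 2.9/0.3) = 42.5 servings → $19.12.
bell pepper only: max(85/1, 2.9/0.4) = 85 servings → $46.75.
chicken breast + carrots with both tight: 3.031 servings and 1.585 servings → $8.29.
chicken breast + bell pepper with both tight: 3.11 servings and 1.03 servings → $8.34.
carrots + bell pepper with both targets exact would need a negative amount; discard.
So the least-cost plan costs $8.29.

$8.29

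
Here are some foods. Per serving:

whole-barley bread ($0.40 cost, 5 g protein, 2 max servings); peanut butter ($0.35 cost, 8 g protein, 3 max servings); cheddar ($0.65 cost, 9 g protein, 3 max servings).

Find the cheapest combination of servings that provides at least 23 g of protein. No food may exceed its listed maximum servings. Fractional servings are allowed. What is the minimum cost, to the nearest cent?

$1.01

Cost per g of protein: peanut butter $0.0437, cheddar $0.0722, whole-barley bread $0.0800.
Take 2.875 servings of peanut butter: +23.0 g protein for $1.01 (total $1.01, still need 0.0 g).
Greedy by cheapest-per-g is optimal for a single linear constraint, so the minimum cost is $1.01.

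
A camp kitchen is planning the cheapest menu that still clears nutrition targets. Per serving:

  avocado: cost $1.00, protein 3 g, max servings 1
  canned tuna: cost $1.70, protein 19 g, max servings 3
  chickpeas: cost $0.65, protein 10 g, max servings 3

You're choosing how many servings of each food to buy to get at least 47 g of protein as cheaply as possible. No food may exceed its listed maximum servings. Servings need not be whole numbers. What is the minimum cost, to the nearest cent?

$3.47

Cost per g of protein: chickpeas $0.0650, canned tuna $0.0895, avocado $0.3333.
Take 3 servings of chickpeas: +30.0 g protein for $1.95 (total $1.95, still need 17.0 g).
Take 0.8947 servings of canned tuna: +17.0 g protein for $1.52 (total $3.47, still need 0.0 g).
Filling from the cheapest source first is optimal under one linear minimum: $3.47.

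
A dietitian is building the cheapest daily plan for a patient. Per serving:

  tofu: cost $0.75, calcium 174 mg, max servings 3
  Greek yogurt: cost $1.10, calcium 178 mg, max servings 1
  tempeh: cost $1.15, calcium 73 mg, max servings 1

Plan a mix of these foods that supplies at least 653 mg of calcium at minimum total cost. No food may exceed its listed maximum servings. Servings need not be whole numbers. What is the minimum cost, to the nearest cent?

Cost per mg of calcium: tofu $0.0043, Greek yogurt $0.0062, tempeh $0.0158.
Take 3 servings of tofu: +522.0 mg calcium for $2.25 (total $2.25, still need 131.0 mg).
Take 0.736 servings of Greek yogurt: +131.0 mg calcium for $0.81 (total $3.06, still need 0.0 mg).
Filling from the cheapest source first is optimal under one linear minimum: $3.06.

$3.06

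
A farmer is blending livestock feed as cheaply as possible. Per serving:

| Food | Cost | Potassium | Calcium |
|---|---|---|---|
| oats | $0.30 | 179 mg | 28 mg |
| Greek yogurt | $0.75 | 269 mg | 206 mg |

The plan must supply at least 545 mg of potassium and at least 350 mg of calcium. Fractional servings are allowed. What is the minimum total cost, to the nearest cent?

oats only: max(545/179, 350/28) = 12.5 servings → $3.75.
Greek yogurt only: max(545/269, 350/206) = 2.026 servings → $1.52.
oats + Greek yogurt with both tight: 0.6175 servings and 1.615 servings → $1.40.
Cheapest feasible corner: $1.40.

$1.40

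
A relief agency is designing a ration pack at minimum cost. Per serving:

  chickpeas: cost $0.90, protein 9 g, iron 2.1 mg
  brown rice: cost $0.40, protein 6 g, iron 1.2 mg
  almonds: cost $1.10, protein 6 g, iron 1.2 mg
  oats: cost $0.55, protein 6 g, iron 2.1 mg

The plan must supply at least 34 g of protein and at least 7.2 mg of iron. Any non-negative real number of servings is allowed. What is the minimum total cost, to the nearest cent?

$2.33

The cheapest plan sits at a corner of the feasible region — with two constraints it uses at most two foods.
chickpeas only: max(34/9, 7.2/2.1) = 3.778 servings → $3.40.
brown rice only: max(34/6, 7.2/1.2) = 6 servings → $2.40.
almonds only: max(34/6, 7.2/1.2) = 6 servings → $6.60.
oats only: max(34/6, 7.2/2.1) = 5.667 servings → $3.12.
chickpeas + brown rice with both tight: 1.333 servings and 3.667 servings → $2.67.
chickpeas + almonds with both tight: 1.333 servings and 3.667 servings → $5.23.
chickpeas + oats: intersection lies outside the first quadrant.
brown rice + almonds (both tight): parallel constraints — no distinct corner.
brown rice + oats with both tight: 5.222 servings and 0.4444 servings → $2.33.
almonds + oats with both tight: 5.222 servings and 0.4444 servings → $5.99.
Cheapest feasible corner: $2.33.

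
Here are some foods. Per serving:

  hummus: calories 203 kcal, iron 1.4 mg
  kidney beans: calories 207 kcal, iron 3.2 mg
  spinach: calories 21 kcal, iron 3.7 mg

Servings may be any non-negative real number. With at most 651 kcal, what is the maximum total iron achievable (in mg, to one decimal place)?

Iron per kcal: spinach 0.1762, kidney beans 0.01546, hummus 0.006897.
With no serving limits, spend the whole calories allowance on spinach: 651 kcal / 21 kcal × 3.7 mg = 114.7 mg.

114.7 mg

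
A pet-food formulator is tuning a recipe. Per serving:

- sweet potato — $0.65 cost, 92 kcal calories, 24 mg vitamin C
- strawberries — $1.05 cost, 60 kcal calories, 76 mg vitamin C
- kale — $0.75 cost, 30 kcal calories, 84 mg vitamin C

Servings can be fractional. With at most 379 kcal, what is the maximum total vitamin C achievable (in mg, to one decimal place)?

1061.2 mg

Vitamin C per kcal: kale 2.8, strawberries 1.267, sweet potato 0.2609.
With no serving limits, spend the whole calories allowance on kale: 379 kcal / 30 kcal × 84 mg = 1061.2 mg.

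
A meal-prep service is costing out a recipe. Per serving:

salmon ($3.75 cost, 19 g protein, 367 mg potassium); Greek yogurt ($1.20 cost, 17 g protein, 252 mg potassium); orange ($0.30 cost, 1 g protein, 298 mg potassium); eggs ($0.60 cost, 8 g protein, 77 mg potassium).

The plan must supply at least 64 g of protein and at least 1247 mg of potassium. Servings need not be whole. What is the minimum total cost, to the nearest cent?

salmon only: max(64/19, 1247/367) = 3.398 servings → $12.74.
Greek yogurt only: max(64/17, 1247/252) = 4.948 servings → $5.94.
orange only: max(64/1, 1247/298) = 64 servings → $19.20.
eggs only: max(64/8, 1247/77) = 16.19 servings → $9.72.
salmon + Greek yogurt: the both-tight solution has a negative serving — not a feasible corner.
salmon + orange with both tight: 3.366 servings and 0.03872 servings → $12.64.
salmon + eggs: intersection lies outside the first quadrant.
Greek yogurt + orange with both tight: 3.703 servings and 1.053 servings → $4.76.
Greek yogurt + eggs: the both-tight solution has a negative serving — not a feasible corner.
orange + eggs with both tight: 2.188 servings and 7.726 servings → $5.29.
The minimum over all feasible corners is $4.76.

$4.76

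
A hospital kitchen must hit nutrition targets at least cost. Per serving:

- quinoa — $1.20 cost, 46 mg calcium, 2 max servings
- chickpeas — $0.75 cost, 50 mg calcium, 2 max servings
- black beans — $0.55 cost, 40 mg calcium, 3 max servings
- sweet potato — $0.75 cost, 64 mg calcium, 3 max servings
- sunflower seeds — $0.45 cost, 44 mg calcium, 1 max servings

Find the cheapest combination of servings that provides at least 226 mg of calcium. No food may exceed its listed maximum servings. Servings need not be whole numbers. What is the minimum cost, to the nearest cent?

$2.58

Cost per mg of calcium: sunflower seeds $0.0102, sweet potato $0.0117, black beans $0.0138, chickpeas $0.0150, quinoa $0.0261.
Take 1 serving of sunflower seeds: +44.0 mg calcium for $0.45 (total $0.45, still need 182.0 mg).
Take 2.844 servings of sweet potato: +182.0 mg calcium for $2.13 (total $2.58, still need 0.0 mg).
Filling from the cheapest source first is optimal under one linear minimum: $2.58.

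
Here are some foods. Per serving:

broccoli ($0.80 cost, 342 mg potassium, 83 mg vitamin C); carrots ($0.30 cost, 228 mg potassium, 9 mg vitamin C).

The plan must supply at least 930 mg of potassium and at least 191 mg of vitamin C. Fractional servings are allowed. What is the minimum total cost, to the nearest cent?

broccoli only: max(930/342, 191/83) = 2.719 servings → $2.18.
carrots only: max(930/228, 191/9) = 21.22 servings → $6.37.
broccoli + carrots with both tight: 2.22 servings and 0.749 servings → $2.00.
Cheapest feasible corner: $2.00.

$2.00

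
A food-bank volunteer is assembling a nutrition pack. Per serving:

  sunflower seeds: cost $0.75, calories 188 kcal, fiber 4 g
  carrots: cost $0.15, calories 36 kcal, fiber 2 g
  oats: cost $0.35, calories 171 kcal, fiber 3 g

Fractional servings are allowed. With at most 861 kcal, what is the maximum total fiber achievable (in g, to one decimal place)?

Fiber per kcal: carrots 0.05556, sunflower seeds 0.02128, oats 0.01754.
With no serving limits, spend the whole calories allowance on carrots: 861 kcal / 36 kcal × 2 g = 47.8 g.

47.8 g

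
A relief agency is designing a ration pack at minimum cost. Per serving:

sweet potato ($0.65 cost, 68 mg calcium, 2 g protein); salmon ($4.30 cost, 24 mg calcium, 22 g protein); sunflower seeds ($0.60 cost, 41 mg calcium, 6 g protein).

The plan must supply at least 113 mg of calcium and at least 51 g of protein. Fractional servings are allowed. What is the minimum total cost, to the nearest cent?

This is a tiny linear program; its minimum lies at a vertex of the feasible set. List the vertices and price them.
sweet potato only: max(113/68, 51/2) = 25.5 servings → $16.57.
salmon only: max(113/24, 51/22) = 4.708 servings → $20.25.
sunflower seeds only: max(113/41, 51/6) = 8.5 servings → $5.10.
sweet potato + salmon with both tight: 0.8715 servings and 2.239 servings → $10.19.
sweet potato + sunflower seeds: the both-tight solution has a negative serving — not a feasible corner.
salmon + sunflower seeds with both tight: 1.864 servings and 1.665 servings → $9.01.
So the least-cost plan costs $5.10.

$5.10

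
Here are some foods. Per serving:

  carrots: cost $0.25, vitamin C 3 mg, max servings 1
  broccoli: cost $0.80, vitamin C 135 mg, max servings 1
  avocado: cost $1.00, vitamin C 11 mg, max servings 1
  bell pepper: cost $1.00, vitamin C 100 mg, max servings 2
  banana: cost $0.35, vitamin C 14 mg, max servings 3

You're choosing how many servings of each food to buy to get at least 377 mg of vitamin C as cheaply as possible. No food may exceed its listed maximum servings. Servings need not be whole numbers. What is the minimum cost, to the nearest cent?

Cost per mg of vitamin C: broccoli $0.0059, bell pepper $0.0100, banana $0.0250, carrots $0.0833, avocado $0.0909.
Take 1 serving of broccoli: +135.0 mg vitamin C for $0.80 (total $0.80, still need 242.0 mg).
Take 2 servings of bell pepper: +200.0 mg vitamin C for $2.00 (total $2.80, still need 42.0 mg).
Take 3 servings of banana: +42.0 mg vitamin C for $1.05 (total $3.85, still need 0.0 mg).
Greedy by cheapest-per-mg is optimal for a single linear constraint, so the minimum cost is $3.85.

$3.85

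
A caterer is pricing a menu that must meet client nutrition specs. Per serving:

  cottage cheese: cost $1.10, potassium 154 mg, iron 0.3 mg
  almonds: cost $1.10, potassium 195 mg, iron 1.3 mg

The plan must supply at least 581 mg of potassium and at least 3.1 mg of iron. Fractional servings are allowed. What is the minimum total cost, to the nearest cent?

Minimising a linear cost over {potassium ≥ 581, iron ≥ 3.1, servings ≥ 0} — the optimum is at a vertex, using one or two foods.
cottage cheese only: max(581/154, 3.1/0.3) = 10.33 servings → $11.37.
almonds only: max(581/195, 3.1/1.3) = 2.979 servings → $3.28.
cottage cheese + almonds with both tight: 1.064 servings and 2.139 servings → $3.52.
The minimum over all feasible corners is $3.28.

$3.28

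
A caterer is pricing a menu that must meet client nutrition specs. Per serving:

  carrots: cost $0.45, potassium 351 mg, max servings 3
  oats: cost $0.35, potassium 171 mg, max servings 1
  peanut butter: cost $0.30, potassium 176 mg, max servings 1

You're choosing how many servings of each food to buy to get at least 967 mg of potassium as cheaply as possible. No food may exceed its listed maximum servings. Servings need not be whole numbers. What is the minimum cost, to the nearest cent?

Cost per mg of potassium: carrots $0.0013, peanut butter $0.0017, oats $0.0020.
Take 2.755 servings of carrots: +967.0 mg potassium for $1.24 (total $1.24, still need 0.0 mg).
Filling from the cheapest source first is optimal under one linear minimum: $1.24.

$1.24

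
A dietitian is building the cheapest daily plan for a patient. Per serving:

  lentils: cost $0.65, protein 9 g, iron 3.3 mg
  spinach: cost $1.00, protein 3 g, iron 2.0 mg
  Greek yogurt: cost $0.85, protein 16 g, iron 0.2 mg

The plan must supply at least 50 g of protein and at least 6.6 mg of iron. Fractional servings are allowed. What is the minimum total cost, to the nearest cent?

$2.98

Check every corner: each single food scaled to meet both minima, and each pair solved so both constraints bind.
lentils only: max(50/9, 6.6/3.3) = 5.556 servings → $3.61.
spinach only: max(50/3, 6.6/2.0) = 16.67 servings → $16.67.
Greek yogurt only: max(50/16, 6.6/0.2) = 33 servings → $28.05.
lentils + spinach with both targets exact would need a negative amount; discard.
lentils + Greek yogurt with both tight: 1.875 servings and 2.071 servings → $2.98.
spinach + Greek yogurt with both tight: 3.045 servings and 2.554 servings → $5.22.
So the least-cost plan costs $2.98.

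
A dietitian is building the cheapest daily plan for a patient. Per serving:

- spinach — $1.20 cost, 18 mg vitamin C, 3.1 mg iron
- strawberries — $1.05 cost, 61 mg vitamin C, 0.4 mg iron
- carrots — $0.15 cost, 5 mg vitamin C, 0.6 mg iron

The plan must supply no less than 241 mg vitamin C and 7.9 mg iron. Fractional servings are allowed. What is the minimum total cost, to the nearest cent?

$4.86

This is a tiny linear program; its minimum lies at a vertex of the feasible set. List the vertices and price them.
spinach only: max(241/18, 7.9/3.1) = 13.39 servings → $16.07.
strawberries only: max(241/61, 7.9/0.4) = 19.75 servings → $20.74.
carrots only: max(241/5, 7.9/0.6) = 48.2 servings → $7.23.
spinach + strawberries with both tight: 2.119 servings and 3.325 servings → $6.03.
spinach + carrots: intersection lies outside the first quadrant.
strawberries + carrots with both tight: 3.038 servings and 11.14 servings → $4.86.
Cheapest feasible corner: $4.86.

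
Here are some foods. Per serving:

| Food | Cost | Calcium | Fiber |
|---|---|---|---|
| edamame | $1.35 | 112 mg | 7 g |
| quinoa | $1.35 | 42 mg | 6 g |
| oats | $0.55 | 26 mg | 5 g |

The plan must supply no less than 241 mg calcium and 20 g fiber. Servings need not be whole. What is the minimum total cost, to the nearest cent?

A basic optimal solution has at most two foods positive. Try each food alone and each pair with both targets met exactly.
edamame only: max(241/112, 20/7) = 2.857 servings → $3.86.
quinoa only: max(241/42, 20/6) = 5.738 servings → $7.75.
oats only: max(241/26, 20/5) = 9.269 servings → $5.10.
edamame + quinoa with both tight: 1.603 servings and 1.463 servings → $4.14.
edamame + oats with both tight: 1.812 servings and 1.463 servings → $3.25.
quinoa + oats: intersection lies outside the first quadrant.
So the least-cost plan costs $3.25.

$3.25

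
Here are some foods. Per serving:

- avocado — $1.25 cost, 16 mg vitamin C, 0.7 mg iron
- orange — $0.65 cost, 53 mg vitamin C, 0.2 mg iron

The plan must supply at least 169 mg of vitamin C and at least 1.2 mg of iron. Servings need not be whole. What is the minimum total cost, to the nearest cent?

$3.00

This is a tiny linear program; its minimum lies at a vertex of the feasible set. List the vertices and price them.
avocado only: max(169/16, 1.2/0.7) = 10.56 servings → $13.20.
orange only: max(169/53, 1.2/0.2) = 6 servings → $3.90.
avocado + orange with both tight: 0.8791 servings and 2.923 servings → $3.00.
The minimum over all feasible corners is $3.00.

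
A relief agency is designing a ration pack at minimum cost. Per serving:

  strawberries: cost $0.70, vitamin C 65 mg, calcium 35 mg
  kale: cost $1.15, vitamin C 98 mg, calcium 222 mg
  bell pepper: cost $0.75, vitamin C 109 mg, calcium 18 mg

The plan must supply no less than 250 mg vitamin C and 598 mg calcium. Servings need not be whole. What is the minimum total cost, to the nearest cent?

An LP optimum is at a vertex; with two nutrient constraints at most two foods are used. Check each candidate.
strawberries only: max(250/65, 598/35) = 17.09 servings → $11.96.
kale only: max(250/98, 598/222) = 2.694 servings → $3.10.
bell pepper only: max(250/109, 598/18) = 33.22 servings → $24.92.
strawberries + kale: intersection lies outside the first quadrant.
strawberries + bell pepper: the both-tight solution has a negative serving — not a feasible corner.
kale + bell pepper: the both-tight solution has a negative serving — not a feasible corner.
Cheapest feasible corner: $3.10.

$3.10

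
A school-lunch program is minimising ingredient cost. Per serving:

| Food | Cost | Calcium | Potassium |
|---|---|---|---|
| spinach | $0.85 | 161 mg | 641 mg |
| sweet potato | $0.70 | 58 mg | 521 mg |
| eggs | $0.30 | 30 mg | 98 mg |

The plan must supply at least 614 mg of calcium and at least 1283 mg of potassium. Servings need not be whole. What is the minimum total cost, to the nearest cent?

This is a tiny linear program; its minimum lies at a vertex of the feasible set. List the vertices and price them.
spinach only: max(614/161, 1283/641) = 3.814 servings → $3.24.
sweet potato only: max(614/58, 1283/521) = 10.59 servings → $7.41.
eggs only: max(614/30, 1283/98) = 20.47 servings → $6.14.
spinach + sweet potato: the both-tight solution has a negative serving — not a feasible corner.
spinach + eggs: the both-tight solution has a negative serving — not a feasible corner.
sweet potato + eggs with both targets exact would need a negative amount; discard.
Cheapest feasible corner: $3.24.

$3.24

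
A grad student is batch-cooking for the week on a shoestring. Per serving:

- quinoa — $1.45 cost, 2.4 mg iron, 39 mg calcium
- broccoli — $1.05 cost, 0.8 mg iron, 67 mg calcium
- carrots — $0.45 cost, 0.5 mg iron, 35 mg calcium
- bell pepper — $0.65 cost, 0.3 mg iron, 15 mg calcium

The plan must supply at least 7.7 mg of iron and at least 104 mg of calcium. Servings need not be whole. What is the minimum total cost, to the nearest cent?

Check every corner: each single food scaled to meet both minima, and each pair solved so both constraints bind.
quinoa only: max(7.7/2.4, 104/39) = 3.208 servings → $4.65.
broccoli only: max(7.7/0.8, 104/67) = 9.625 servings → $10.11.
carrots only: max(7.7/0.5, 104/35) = 15.4 servings → $6.93.
bell pepper only: max(7.7/0.3, 104/15) = 25.67 servings → $16.68.
quinoa + broccoli with both targets exact would need a negative amount; discard.
quinoa + carrots: intersection lies outside the first quadrant.
quinoa + bell pepper: the both-tight solution has a negative serving — not a feasible corner.
broccoli + carrots: the both-tight solution has a negative serving — not a feasible corner.
broccoli + bell pepper: the both-tight solution has a negative serving — not a feasible corner.
carrots + bell pepper with both targets exact would need a negative amount; discard.
So the least-cost plan costs $4.65.

$4.65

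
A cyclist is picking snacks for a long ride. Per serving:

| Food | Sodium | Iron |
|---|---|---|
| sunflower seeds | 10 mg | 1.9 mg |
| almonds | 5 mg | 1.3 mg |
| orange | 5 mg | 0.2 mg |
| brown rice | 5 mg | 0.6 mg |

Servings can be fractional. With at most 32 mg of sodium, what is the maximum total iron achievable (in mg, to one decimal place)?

8.3 mg

Iron per mg sodium: almonds 0.26, sunflower seeds 0.19, brown rice 0.12, orange 0.04.
With no serving limits, spend the whole sodium allowance on almonds: 32 mg / 5 mg × 1.3 mg = 8.3 mg.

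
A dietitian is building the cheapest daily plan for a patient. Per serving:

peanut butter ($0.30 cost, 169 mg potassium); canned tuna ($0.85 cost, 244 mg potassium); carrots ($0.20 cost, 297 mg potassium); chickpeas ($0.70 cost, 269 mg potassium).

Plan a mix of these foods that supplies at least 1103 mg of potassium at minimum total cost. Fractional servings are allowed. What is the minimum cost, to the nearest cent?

Cost per mg of potassium: carrots $0.0007, peanut butter $0.0018, chickpeas $0.0026, canned tuna $0.0035.
With no serving limits, use only carrots: 1103 mg / 297 mg = 3.714 servings × $0.20 = $0.74.

$0.74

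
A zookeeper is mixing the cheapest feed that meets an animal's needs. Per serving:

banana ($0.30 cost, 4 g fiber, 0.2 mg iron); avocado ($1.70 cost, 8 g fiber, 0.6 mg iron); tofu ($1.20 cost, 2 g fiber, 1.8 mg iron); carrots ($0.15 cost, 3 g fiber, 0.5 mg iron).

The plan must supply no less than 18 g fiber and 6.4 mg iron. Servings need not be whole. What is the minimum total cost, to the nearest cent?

Minimising a linear cost over {fiber ≥ 18, iron ≥ 6.4, servings ≥ 0} — the optimum is at a vertex, using one or two foods.
banana only: max(18/4, 6.4/0.2) = 32 servings → $9.60.
avocado only: max(18/8, 6.4/0.6) = 10.67 servings → $18.13.
tofu only: max(18/2, 6.4/1.8) = 9 servings → $10.80.
carrots only: max(18/3, 6.4/0.5) = 12.8 servings → $1.92.
banana + avocado: intersection lies outside the first quadrant.
banana + tofu with both tight: 2.882 servings and 3.235 servings → $4.75.
banana + carrots: the both-tight solution has a negative serving — not a feasible corner.
avocado + tofu with both tight: 1.485 servings and 3.061 servings → $6.20.
avocado + carrots with both targets exact would need a negative amount; discard.
tofu + carrots with both tight: 2.318 servings and 4.455 servings → $3.45.
The minimum over all feasible corners is $1.92.

$1.92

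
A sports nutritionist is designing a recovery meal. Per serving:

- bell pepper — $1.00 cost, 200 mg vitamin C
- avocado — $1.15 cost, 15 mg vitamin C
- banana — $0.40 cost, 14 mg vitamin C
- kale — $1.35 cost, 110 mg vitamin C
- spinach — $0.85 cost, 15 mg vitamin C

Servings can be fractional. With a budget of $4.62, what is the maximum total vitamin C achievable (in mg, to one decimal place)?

924.0 mg

Vitamin C per dollar: bell pepper 200, kale 81.48, banana 35, spinach 17.65, avocado 13.04.
With no serving limits, spend the whole cost allowance on bell pepper: $4.62 / $1.00 × 200 mg = 924.0 mg.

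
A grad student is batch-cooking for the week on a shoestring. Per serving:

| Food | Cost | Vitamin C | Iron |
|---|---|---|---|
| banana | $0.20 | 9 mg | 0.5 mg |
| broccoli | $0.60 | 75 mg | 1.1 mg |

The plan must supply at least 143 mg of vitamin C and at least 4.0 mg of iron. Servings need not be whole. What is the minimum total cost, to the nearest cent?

$1.81

Minimising a linear cost over {vitamin C ≥ 143, iron ≥ 4.0, servings ≥ 0} — the optimum is at a vertex, using one or two foods.
banana only: max(143/9, 4.0/0.5) = 15.89 servings → $3.18.
broccoli only: max(143/75, 4.0/1.1) = 3.636 servings → $2.18.
banana + broccoli with both tight: 5.17 servings and 1.286 servings → $1.81.
Cheapest feasible corner: $1.81.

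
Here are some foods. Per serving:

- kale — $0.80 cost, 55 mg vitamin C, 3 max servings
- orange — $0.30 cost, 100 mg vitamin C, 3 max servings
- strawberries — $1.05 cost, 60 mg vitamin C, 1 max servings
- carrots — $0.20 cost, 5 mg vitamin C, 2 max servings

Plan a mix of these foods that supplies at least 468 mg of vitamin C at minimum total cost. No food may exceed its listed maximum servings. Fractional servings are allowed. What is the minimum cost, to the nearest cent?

$3.35

Cost per mg of vitamin C: orange $0.0030, kale $0.0145, strawberries $0.0175, carrots $0.0400.
Take 3 servings of orange: +300.0 mg vitamin C for $0.90 (total $0.90, still need 168.0 mg).
Take 3 servings of kale: +165.0 mg vitamin C for $2.40 (total $3.30, still need 3.0 mg).
Take 0.05 servings of strawberries: +3.0 mg vitamin C for $0.05 (total $3.35, still need 0.0 mg).
Greedy by cheapest-per-mg is optimal for a single linear constraint, so the minimum cost is $3.35.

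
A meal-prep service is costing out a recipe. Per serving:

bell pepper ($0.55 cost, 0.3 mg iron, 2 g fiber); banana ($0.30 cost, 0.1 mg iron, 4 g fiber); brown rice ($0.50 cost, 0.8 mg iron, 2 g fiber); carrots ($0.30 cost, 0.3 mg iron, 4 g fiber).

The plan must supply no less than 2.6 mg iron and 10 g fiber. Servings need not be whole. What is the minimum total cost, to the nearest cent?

The cheapest plan sits at a corner of the feasible region — with two constraints it uses at most two foods.
bell pepper only: max(2.6/0.3, 10/2) = 8.667 servings → $4.77.
banana only: max(2.6/0.1, 10/4) = 26 servings → $7.80.
brown rice only: max(2.6/0.8, 10/2) = 5 servings → $2.50.
carrots only: max(2.6/0.3, 10/4) = 8.667 servings → $2.60.
bell pepper + banana: intersection lies outside the first quadrant.
bell pepper + brown rice with both tight: 2.8 servings and 2.2 servings → $2.64.
bell pepper + carrots: the both-tight solution has a negative serving — not a feasible corner.
banana + brown rice with both tight: 0.9333 servings and 3.133 servings → $1.85.
banana + carrots with both targets exact would need a negative amount; discard.
brown rice + carrots with both tight: 2.846 servings and 1.077 servings → $1.75.
Cheapest feasible corner: $1.75.

$1.75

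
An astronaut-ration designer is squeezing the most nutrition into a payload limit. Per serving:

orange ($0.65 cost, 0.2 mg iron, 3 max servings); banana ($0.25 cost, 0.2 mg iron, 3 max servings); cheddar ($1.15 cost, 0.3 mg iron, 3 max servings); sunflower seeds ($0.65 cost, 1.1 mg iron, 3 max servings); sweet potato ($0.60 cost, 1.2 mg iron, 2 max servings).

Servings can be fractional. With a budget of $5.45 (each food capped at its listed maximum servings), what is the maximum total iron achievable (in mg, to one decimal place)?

6.8 mg

Iron per dollar: sweet potato 2, sunflower seeds 1.692, banana 0.8, orange 0.3077, cheddar 0.2609.
Take 2 servings of sweet potato: spends $1.20, +2.4 mg iron (running total 2.4 mg).
Take 3 servings of sunflower seeds: spends $1.95, +3.3 mg iron (running total 5.7 mg).
Take 3 servings of banana: spends $0.75, +0.6 mg iron (running total 6.3 mg).
Take 2.385 servings of orange: spends $1.55, +0.5 mg iron (running total 6.8 mg).
Greedy by best ratio exhausts the cost allowance optimally: 6.8 mg.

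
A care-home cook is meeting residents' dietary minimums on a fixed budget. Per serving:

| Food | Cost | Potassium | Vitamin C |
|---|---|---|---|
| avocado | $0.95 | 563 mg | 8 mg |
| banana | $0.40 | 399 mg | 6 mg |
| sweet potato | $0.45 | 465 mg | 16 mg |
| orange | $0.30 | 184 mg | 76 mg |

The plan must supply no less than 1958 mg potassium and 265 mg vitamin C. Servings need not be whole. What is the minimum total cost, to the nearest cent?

$2.24

avocado only: max(1958/563, 265/8) = 33.12 servings → $31.47.
banana only: max(1958/399, 265/6) = 44.17 servings → $17.67.
sweet potato only: max(1958/465, 265/16) = 16.56 servings → $7.45.
orange only: max(1958/184, 265/76) = 10.64 servings → $3.19.
avocado + banana with both targets exact would need a negative amount; discard.
avocado + sweet potato: the both-tight solution has a negative serving — not a feasible corner.
avocado + orange with both tight: 2.422 servings and 3.232 servings → $3.27.
banana + sweet potato with both targets exact would need a negative amount; discard.
banana + orange with both tight: 3.424 servings and 3.217 servings → $2.33.
sweet potato + orange with both tight: 3.088 servings and 2.837 servings → $2.24.
So the least-cost plan costs $2.24.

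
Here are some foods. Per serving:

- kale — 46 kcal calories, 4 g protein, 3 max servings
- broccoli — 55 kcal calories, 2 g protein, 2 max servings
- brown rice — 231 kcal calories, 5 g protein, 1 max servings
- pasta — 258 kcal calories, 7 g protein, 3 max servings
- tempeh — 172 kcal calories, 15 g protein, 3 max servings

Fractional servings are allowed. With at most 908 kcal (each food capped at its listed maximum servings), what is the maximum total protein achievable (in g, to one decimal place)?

Protein per kcal: tempeh 0.08721, kale 0.08696, broccoli 0.03636, pasta 0.02713, brown rice 0.02165.
Take 3 servings of tempeh: uses 516 kcal, +45.0 g protein (running total 45.0 g).
Take 3 servings of kale: uses 138 kcal, +12.0 g protein (running total 57.0 g).
Take 2 servings of broccoli: uses 110 kcal, +4.0 g protein (running total 61.0 g).
Take 0.5581 servings of pasta: uses 144 kcal, +3.9 g protein (running total 64.9 g).
Greedy by best ratio exhausts the calories allowance optimally: 64.9 g.

64.9 g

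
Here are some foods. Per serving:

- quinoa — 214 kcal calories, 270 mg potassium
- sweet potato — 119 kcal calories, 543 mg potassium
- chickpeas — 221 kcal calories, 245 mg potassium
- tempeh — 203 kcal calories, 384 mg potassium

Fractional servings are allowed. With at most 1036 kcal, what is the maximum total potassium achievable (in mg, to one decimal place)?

4727.3 mg

Potassium per kcal: sweet potato 4.563, tempeh 1.892, quinoa 1.262, chickpeas 1.109.
With no serving limits, spend the whole calories allowance on sweet potato: 1036 kcal / 119 kcal × 543 mg = 4727.3 mg.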